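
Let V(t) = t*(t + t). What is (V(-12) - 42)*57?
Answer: 14022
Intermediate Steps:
V(t) = 2*t² (V(t) = t*(2*t) = 2*t²)
(V(-12) - 42)*57 = (2*(-12)² - 42)*57 = (2*144 - 42)*57 = (288 - 42)*57 = 246*57 = 14022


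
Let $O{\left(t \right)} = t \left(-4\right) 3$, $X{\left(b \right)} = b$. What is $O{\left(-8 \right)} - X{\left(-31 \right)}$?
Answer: $127$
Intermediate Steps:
$O{\left(t \right)} = - 12 t$ ($O{\left(t \right)} = - 4 t 3 = - 12 t$)
$O{\left(-8 \right)} - X{\left(-31 \right)} = \left(-12\right) \left(-8\right) - -31 = 96 + 31 = 127$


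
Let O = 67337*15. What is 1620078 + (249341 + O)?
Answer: 2879474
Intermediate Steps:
O = 1010055
1620078 + (249341 + O) = 1620078 + (249341 + 1010055) = 1620078 + 1259396 = 2879474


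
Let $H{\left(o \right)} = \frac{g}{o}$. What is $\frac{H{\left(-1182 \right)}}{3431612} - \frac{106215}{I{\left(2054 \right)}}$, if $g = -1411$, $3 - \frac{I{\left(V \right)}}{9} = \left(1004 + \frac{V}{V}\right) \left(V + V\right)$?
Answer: $\frac{47875337172547}{16746028865963208} \approx 0.0028589$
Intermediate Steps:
$I{\left(V \right)} = 27 - 18090 V$ ($I{\left(V \right)} = 27 - 9 \left(1004 + \frac{V}{V}\right) \left(V + V\right) = 27 - 9 \left(1004 + 1\right) 2 V = 27 - 9 \cdot 1005 \cdot 2 V = 27 - 9 \cdot 2010 V = 27 - 18090 V$)
$H{\left(o \right)} = - \frac{1411}{o}$
$\frac{H{\left(-1182 \right)}}{3431612} - \frac{106215}{I{\left(2054 \right)}} = \frac{\left(-1411\right) \frac{1}{-1182}}{3431612} - \frac{106215}{27 - 37156860} = \left(-1411\right) \left(- \frac{1}{1182}\right) \frac{1}{3431612} - \frac{106215}{27 - 37156860} = \frac{1411}{1182} \cdot \frac{1}{3431612} - \frac{106215}{-37156833} = \frac{1411}{4056165384} - - \frac{35405}{12385611} = \frac{1411}{4056165384} + \frac{35405}{12385611} = \frac{47875337172547}{16746028865963208}$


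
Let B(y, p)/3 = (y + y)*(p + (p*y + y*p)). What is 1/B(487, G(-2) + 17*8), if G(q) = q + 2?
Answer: 1/387457200 ≈ 2.5809e-9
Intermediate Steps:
G(q) = 2 + q
B(y, p) = 6*y*(p + 2*p*y) (B(y, p) = 3*((y + y)*(p + (p*y + y*p))) = 3*((2*y)*(p + (p*y + p*y))) = 3*((2*y)*(p + 2*p*y)) = 3*(2*y*(p + 2*p*y)) = 6*y*(p + 2*p*y))
1/B(487, G(-2) + 17*8) = 1/(6*((2 - 2) + 17*8)*487*(1 + 2*487)) = 1/(6*(0 + 136)*487*(1 + 974)) = 1/(6*136*487*975) = 1/387457200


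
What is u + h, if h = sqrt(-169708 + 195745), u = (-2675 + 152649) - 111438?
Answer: 38536 + 3*sqrt(2893) ≈ 38697.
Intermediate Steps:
u = 38536 (u = 149974 - 111438 = 38536)
h = 3*sqrt(2893) (h = sqrt(26037) = 3*sqrt(2893) ≈ 161.36)
u + h = 38536 + 3*sqrt(2893)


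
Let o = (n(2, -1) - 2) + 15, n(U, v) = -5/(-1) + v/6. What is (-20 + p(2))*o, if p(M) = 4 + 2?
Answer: -749/3 ≈ -249.67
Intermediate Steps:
p(M) = 6
n(U, v) = 5 + v/6 (n(U, v) = -5*(-1) + v*(⅙) = 5 + v/6)
o = 107/6 (o = ((5 + (⅙)*(-1)) - 2) + 15 = ((5 - ⅙) - 2) + 15 = (29/6 - 2) + 15 = 17/6 + 15 = 107/6 ≈ 17.833)
(-20 + p(2))*o = (-20 + 6)*(107/6) = -14*107/6 = -749/3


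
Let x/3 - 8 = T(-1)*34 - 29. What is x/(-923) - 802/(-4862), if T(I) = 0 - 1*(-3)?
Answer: -16970/172601 ≈ -0.098319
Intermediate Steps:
T(I) = 3 (T(I) = 0 + 3 = 3)
x = 243 (x = 24 + 3*(3*34 - 29) = 24 + 3*(102 - 29) = 24 + 3*73 = 24 + 219 = 243)
x/(-923) - 802/(-4862) = 243/(-923) - 802/(-4862) = 243*(-1/923) - 802*(-1/4862) = -243/923 + 401/2431 = -16970/172601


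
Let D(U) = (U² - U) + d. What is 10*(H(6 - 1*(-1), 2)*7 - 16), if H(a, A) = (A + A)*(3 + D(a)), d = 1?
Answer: 12720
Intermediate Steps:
D(U) = 1 + U² - U (D(U) = (U² - U) + 1 = 1 + U² - U)
H(a, A) = 2*A*(4 + a² - a) (H(a, A) = (A + A)*(3 + (1 + a² - a)) = (2*A)*(4 + a² - a) = 2*A*(4 + a² - a))
10*(H(6 - 1*(-1), 2)*7 - 16) = 10*((2*2*(4 + (6 - 1*(-1))² - (6 - 1*(-1))))*7 - 16) = 10*((2*2*(4 + (6 + 1)² - (6 + 1)))*7 - 16) = 10*((2*2*(4 + 7² - 1*7))*7 - 16) = 10*((2*2*(4 + 49 - 7))*7 - 16) = 10*((2*2*46)*7 - 16) = 10*(184*7 - 16) = 10*(1288 - 16) = 10*1272 = 12720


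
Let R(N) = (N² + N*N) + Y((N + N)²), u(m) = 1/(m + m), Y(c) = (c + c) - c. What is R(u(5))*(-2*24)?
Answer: -72/25 ≈ -2.8800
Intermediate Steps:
Y(c) = c (Y(c) = 2*c - c = c)
u(m) = 1/(2*m)
R(N) = 6*N² (R(N) = (N² + N*N) + (N + N)² = (N² + N²) + (2*N)² = 2*N² + 4*N² = 6*N²)
R(u(5))*(-2*24) = (6*((½)/5)²)*(-2*24) = (6*((½)*(⅕))²)*(-48) = (6*(⅒)²)*(-48) = (6*(1/100))*(-48) = (3/50)*(-48) = -72/25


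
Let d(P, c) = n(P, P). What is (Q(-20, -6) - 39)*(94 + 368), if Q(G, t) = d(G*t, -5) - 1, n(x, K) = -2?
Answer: -19404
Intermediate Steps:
d(P, c) = -2
Q(G, t) = -3 (Q(G, t) = -2 - 1 = -3)
(Q(-20, -6) - 39)*(94 + 368) = (-3 - 39)*(94 + 368) = -42*462 = -19404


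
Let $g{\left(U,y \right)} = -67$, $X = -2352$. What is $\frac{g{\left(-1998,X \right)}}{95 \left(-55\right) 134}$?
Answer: $\frac{1}{10450} \approx 9.5694 \cdot 10^{-5}$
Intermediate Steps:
$\frac{g{\left(-1998,X \right)}}{95 \left(-55\right) 134} = - \frac{67}{95 \left(-55\right) 134} = - \frac{67}{\left(-5225\right) 134} = - \frac{67}{-700150} = \left(-67\right) \left(- \frac{1}{700150}\right) = \frac{1}{10450}$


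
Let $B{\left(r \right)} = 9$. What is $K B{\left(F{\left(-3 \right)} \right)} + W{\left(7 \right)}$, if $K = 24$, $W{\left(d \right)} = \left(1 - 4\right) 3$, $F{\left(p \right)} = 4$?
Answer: $207$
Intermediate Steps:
$W{\left(d \right)} = -9$ ($W{\left(d \right)} = \left(-3\right) 3 = -9$)
$K B{\left(F{\left(-3 \right)} \right)} + W{\left(7 \right)} = 24 \cdot 9 - 9 = 216 - 9 = 207$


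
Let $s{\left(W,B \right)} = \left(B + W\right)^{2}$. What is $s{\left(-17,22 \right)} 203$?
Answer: $5075$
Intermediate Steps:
$s{\left(-17,22 \right)} 203 = \left(22 - 17\right)^{2} \cdot 203 = 5^{2} \cdot 203 = 25 \cdot 203 = 5075$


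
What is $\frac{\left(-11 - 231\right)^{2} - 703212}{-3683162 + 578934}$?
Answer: $\frac{161162}{776057} \approx 0.20767$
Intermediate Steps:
$\frac{\left(-11 - 231\right)^{2} - 703212}{-3683162 + 578934} = \frac{\left(-242\right)^{2} - 703212}{-3104228} = \left(58564 - 703212\right) \left(- \frac{1}{3104228}\right) = \left(-644648\right) \left(- \frac{1}{3104228}\right) = \frac{161162}{776057}$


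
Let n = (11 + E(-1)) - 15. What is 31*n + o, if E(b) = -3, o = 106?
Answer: -111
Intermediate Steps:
n = -7 (n = (11 - 3) - 15 = 8 - 15 = -7)
31*n + o = 31*(-7) + 106 = -217 + 106 = -111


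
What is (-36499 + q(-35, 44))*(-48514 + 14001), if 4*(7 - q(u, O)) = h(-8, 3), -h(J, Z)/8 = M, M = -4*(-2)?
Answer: 1258896188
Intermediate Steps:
M = 8
h(J, Z) = -64 (h(J, Z) = -8*8 = -64)
q(u, O) = 23 (q(u, O) = 7 - ¼*(-64) = 7 + 16 = 23)
(-36499 + q(-35, 44))*(-48514 + 14001) = (-36499 + 23)*(-48514 + 14001) = -36476*(-34513) = 1258896188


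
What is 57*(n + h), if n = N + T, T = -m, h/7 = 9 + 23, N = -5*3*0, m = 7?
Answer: 12369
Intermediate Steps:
N = 0 (N = -15*0 = 0)
h = 224 (h = 7*(9 + 23) = 7*32 = 224)
T = -7 (T = -1*7 = -7)
n = -7 (n = 0 - 7 = -7)
57*(n + h) = 57*(-7 + 224) = 57*217 = 12369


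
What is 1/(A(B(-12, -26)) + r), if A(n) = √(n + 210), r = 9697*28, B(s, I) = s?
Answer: 135758/36860469029 - 3*√22/73720938058 ≈ 3.6828e-6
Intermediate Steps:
r = 271516
A(n) = √(210 + n)
1/(A(B(-12, -26)) + r) = 1/(√(210 - 12) + 271516) = 1/(√198 + 271516) = 1/(3*√22 + 271516) = 1/(271516 + 3*√22)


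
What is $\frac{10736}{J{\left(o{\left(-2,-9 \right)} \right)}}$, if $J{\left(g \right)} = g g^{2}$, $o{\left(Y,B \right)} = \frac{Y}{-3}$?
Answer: $36234$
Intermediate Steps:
$o{\left(Y,B \right)} = - \frac{Y}{3}$ ($o{\left(Y,B \right)} = Y \left(- \frac{1}{3}\right) = - \frac{Y}{3}$)
$J{\left(g \right)} = g^{3}$
$\frac{10736}{J{\left(o{\left(-2,-9 \right)} \right)}} = \frac{10736}{\left(\left(- \frac{1}{3}\right) \left(-2\right)\right)^{3}} = \frac{10736}{\left(\frac{2}{3}\right)^{3}} = \frac{10736}{\frac{8}{27}} = 10736 \cdot \frac{27}{8} = 36234$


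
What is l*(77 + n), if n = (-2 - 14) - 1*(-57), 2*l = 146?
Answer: 8614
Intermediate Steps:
l = 73 (l = (1/2)*146 = 73)
n = 41 (n = -16 + 57 = 41)
l*(77 + n) = 73*(77 + 41) = 73*118 = 8614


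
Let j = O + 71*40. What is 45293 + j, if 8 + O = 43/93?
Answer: 4475668/93 ≈ 48125.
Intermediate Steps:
O = -701/93 (O = -8 + 43/93 = -701/93 ≈ -7.5376)
j = 263419/93 (j = -701/93 + 71*40 = -701/93 + 2840 = 263419/93 ≈ 2832.5)
45293 + j = 45293 + 263419/93 = 4475668/93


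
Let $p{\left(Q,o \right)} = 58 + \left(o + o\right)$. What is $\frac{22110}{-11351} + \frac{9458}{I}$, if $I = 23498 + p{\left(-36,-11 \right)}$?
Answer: $- \frac{206489491}{133567217} \approx -1.546$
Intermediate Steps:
$p{\left(Q,o \right)} = 58 + 2 o$
$I = 23534$ ($I = 23498 + \left(58 + 2 \left(-11\right)\right) = 23498 + \left(58 - 22\right) = 23498 + 36 = 23534$)
$\frac{22110}{-11351} + \frac{9458}{I} = \frac{22110}{-11351} + \frac{9458}{23534} = 22110 \left(- \frac{1}{11351}\right) + 9458 \cdot \frac{1}{23534} = - \frac{22110}{11351} + \frac{4729}{11767} = - \frac{206489491}{133567217}$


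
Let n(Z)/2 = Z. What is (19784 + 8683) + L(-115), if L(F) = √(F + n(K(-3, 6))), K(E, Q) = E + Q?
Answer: 28467 + I*√109 ≈ 28467.0 + 10.44*I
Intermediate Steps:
n(Z) = 2*Z
L(F) = √(6 + F) (L(F) = √(F + 2*(-3 + 6)) = √(F + 2*3) = √(F + 6) = √(6 + F))
(19784 + 8683) + L(-115) = (19784 + 8683) + √(6 - 115) = 28467 + √(-109) = 28467 + I*√109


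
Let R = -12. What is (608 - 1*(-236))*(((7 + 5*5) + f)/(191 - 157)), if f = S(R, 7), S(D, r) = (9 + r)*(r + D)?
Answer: -20256/17 ≈ -1191.5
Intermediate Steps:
S(D, r) = (9 + r)*(D + r)
f = -80 (f = 7² + 9*(-12) + 9*7 - 12*7 = 49 - 108 + 63 - 84 = -80)
(608 - 1*(-236))*(((7 + 5*5) + f)/(191 - 157)) = (608 - 1*(-236))*(((7 + 5*5) - 80)/(191 - 157)) = (608 + 236)*(((7 + 25) - 80)/34) = 844*((32 - 80)*(1/34)) = 844*(-48*1/34) = 844*(-24/17) = -20256/17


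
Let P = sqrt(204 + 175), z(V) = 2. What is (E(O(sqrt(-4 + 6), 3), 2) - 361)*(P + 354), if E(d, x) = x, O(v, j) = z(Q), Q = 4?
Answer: -127086 - 359*sqrt(379) ≈ -1.3408e+5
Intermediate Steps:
O(v, j) = 2
P = sqrt(379) ≈ 19.468
(E(O(sqrt(-4 + 6), 3), 2) - 361)*(P + 354) = (2 - 361)*(sqrt(379) + 354) = -359*(354 + sqrt(379)) = -127086 - 359*sqrt(379)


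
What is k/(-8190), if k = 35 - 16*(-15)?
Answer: -55/1638 ≈ -0.033578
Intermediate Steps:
k = 275 (k = 35 + 240 = 275)
k/(-8190) = 275/(-8190) = 275*(-1/8190) = -55/1638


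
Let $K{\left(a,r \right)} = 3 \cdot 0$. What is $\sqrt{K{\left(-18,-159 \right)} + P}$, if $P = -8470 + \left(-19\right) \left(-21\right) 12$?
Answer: $i \sqrt{3682} \approx 60.68 i$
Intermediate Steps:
$K{\left(a,r \right)} = 0$
$P = -3682$ ($P = -8470 + 399 \cdot 12 = -8470 + 4788 = -3682$)
$\sqrt{K{\left(-18,-159 \right)} + P} = \sqrt{0 - 3682} = \sqrt{-3682} = i \sqrt{3682}$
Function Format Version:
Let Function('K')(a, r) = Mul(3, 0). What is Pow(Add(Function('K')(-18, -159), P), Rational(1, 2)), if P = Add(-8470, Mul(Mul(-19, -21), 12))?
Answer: Mul(I, Pow(3682, Rational(1, 2))) ≈ Mul(60.680, I)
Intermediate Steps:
Function('K')(a, r) = 0
P = -3682 (P = Add(-8470, Mul(399, 12)) = Add(-8470, 4788) = -3682)
Pow(Add(Function('K')(-18, -159), P), Rational(1, 2)) = Pow(Add(0, -3682), Rational(1, 2)) = Pow(-3682, Rational(1, 2)) = Mul(I, Pow(3682, Rational(1, 2)))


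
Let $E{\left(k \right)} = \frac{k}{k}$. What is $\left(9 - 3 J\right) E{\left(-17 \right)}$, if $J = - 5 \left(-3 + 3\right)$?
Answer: $9$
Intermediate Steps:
$J = 0$ ($J = \left(-5\right) 0 = 0$)
$E{\left(k \right)} = 1$
$\left(9 - 3 J\right) E{\left(-17 \right)} = \left(9 - 0\right) 1 = \left(9 + 0\right) 1 = 9 \cdot 1 = 9$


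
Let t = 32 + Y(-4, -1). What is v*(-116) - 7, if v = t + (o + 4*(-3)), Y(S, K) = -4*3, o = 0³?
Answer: -935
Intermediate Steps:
o = 0
Y(S, K) = -12
t = 20 (t = 32 - 12 = 20)
v = 8 (v = 20 + (0 + 4*(-3)) = 20 + (0 - 12) = 20 - 12 = 8)
v*(-116) - 7 = 8*(-116) - 7 = -928 - 7 = -935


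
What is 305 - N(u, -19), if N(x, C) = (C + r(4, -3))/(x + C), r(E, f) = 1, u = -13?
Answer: 4871/16 ≈ 304.44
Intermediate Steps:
N(x, C) = (1 + C)/(C + x) (N(x, C) = (C + 1)/(x + C) = (1 + C)/(C + x))
305 - N(u, -19) = 305 - (1 - 19)/(-19 - 13) = 305 - (-18)/(-32) = 305 - (-1)*(-18)/32 = 305 - 1*9/16 = 305 - 9/16 = 4871/16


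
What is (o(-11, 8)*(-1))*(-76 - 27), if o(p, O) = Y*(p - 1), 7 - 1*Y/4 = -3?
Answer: -49440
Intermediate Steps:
Y = 40 (Y = 28 - 4*(-3) = 28 + 12 = 40)
o(p, O) = -40 + 40*p (o(p, O) = 40*(p - 1) = 40*(-1 + p) = -40 + 40*p)
(o(-11, 8)*(-1))*(-76 - 27) = ((-40 + 40*(-11))*(-1))*(-76 - 27) = ((-40 - 440)*(-1))*(-103) = -480*(-1)*(-103) = 480*(-103) = -49440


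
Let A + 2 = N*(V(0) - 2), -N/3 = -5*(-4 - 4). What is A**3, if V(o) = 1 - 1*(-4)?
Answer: -47437928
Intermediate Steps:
N = -120 (N = -(-15)*(-4 - 4) = -(-15)*(-8) = -3*40 = -120)
V(o) = 5 (V(o) = 1 + 4 = 5)
A = -362 (A = -2 - 120*(5 - 2) = -2 - 120*3 = -2 - 360 = -362)
A**3 = (-362)**3 = -47437928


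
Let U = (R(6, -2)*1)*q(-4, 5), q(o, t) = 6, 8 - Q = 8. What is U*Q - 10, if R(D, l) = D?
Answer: -10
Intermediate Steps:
Q = 0 (Q = 8 - 1*8 = 8 - 8 = 0)
U = 36 (U = (6*1)*6 = 6*6 = 36)
U*Q - 10 = 36*0 - 10 = 0 - 10 = -10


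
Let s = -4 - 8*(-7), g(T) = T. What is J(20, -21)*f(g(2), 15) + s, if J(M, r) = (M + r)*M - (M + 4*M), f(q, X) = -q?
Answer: 292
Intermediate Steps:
J(M, r) = -5*M + M*(M + r) (J(M, r) = M*(M + r) - 5*M = -5*M + M*(M + r))
s = 52 (s = -4 + 56 = 52)
J(20, -21)*f(g(2), 15) + s = (20*(-5 + 20 - 21))*(-1*2) + 52 = (20*(-6))*(-2) + 52 = -120*(-2) + 52 = 240 + 52 = 292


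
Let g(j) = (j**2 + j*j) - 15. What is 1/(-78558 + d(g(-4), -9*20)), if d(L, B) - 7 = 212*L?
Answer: -1/74947 ≈ -1.3343e-5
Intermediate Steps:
g(j) = -15 + 2*j**2 (g(j) = (j**2 + j**2) - 15 = 2*j**2 - 15 = -15 + 2*j**2)
d(L, B) = 7 + 212*L
1/(-78558 + d(g(-4), -9*20)) = 1/(-78558 + (7 + 212*(-15 + 2*(-4)**2))) = 1/(-78558 + (7 + 212*(-15 + 2*16))) = 1/(-78558 + (7 + 212*(-15 + 32))) = 1/(-78558 + (7 + 212*17)) = 1/(-78558 + (7 + 3604)) = 1/(-78558 + 3611) = 1/(-74947) = -1/74947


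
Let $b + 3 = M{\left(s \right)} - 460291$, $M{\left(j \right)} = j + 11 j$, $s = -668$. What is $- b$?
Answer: $468310$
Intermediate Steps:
$M{\left(j \right)} = 12 j$
$b = -468310$ ($b = -3 + \left(12 \left(-668\right) - 460291\right) = -3 - 468307 = -468310$)
$- b = \left(-1\right) \left(-468310\right) = 468310$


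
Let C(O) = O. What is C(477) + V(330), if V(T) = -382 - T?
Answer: -235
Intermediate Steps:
C(477) + V(330) = 477 + (-382 - 1*330) = 477 + (-382 - 330) = 477 - 712 = -235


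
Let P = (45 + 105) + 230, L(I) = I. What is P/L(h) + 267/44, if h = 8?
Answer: 2357/44 ≈ 53.568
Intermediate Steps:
P = 380 (P = 150 + 230 = 380)
P/L(h) + 267/44 = 380/8 + 267/44 = 380*(⅛) + 267*(1/44) = 95/2 + 267/44 = 2357/44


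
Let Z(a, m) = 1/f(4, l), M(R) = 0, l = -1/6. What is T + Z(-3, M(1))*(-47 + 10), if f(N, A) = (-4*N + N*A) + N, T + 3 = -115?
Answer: -4373/38 ≈ -115.08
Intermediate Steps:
T = -118 (T = -3 - 115 = -118)
l = -⅙ (l = -1*⅙ = -⅙ ≈ -0.16667)
f(N, A) = -3*N + A*N (f(N, A) = (-4*N + A*N) + N = -3*N + A*N)
Z(a, m) = -3/38 (Z(a, m) = 1/(4*(-3 - ⅙)) = 1/(4*(-19/6)) = 1/(-38/3) = -3/38)
T + Z(-3, M(1))*(-47 + 10) = -118 - 3*(-47 + 10)/38 = -118 - 3/38*(-37) = -118 + 111/38 = -4373/38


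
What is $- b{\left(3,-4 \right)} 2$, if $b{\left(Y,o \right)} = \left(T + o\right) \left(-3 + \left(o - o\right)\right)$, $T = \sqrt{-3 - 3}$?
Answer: $-24 + 6 i \sqrt{6} \approx -24.0 + 14.697 i$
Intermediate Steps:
$T = i \sqrt{6}$ ($T = \sqrt{-6} = i \sqrt{6} \approx 2.4495 i$)
$b{\left(Y,o \right)} = - 3 o - 3 i \sqrt{6}$ ($b{\left(Y,o \right)} = \left(i \sqrt{6} + o\right) \left(-3 + \left(o - o\right)\right) = \left(o + i \sqrt{6}\right) \left(-3 + 0\right) = \left(o + i \sqrt{6}\right) \left(-3\right) = - 3 o - 3 i \sqrt{6}$)
$- b{\left(3,-4 \right)} 2 = - (\left(-3\right) \left(-4\right) - 3 i \sqrt{6}) 2 = - (12 - 3 i \sqrt{6}) 2 = \left(-12 + 3 i \sqrt{6}\right) 2 = -24 + 6 i \sqrt{6}$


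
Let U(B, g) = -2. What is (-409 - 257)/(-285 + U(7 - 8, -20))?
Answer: 666/287 ≈ 2.3206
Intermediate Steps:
(-409 - 257)/(-285 + U(7 - 8, -20)) = (-409 - 257)/(-285 - 2) = -666/(-287) = -666*(-1/287) = 666/287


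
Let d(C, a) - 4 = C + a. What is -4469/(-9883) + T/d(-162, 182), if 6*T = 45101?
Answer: 446376719/1423152 ≈ 313.65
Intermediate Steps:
T = 45101/6 (T = (⅙)*45101 = 45101/6 ≈ 7516.8)
d(C, a) = 4 + C + a (d(C, a) = 4 + (C + a) = 4 + C + a)
-4469/(-9883) + T/d(-162, 182) = -4469/(-9883) + 45101/(6*(4 - 162 + 182)) = -4469*(-1/9883) + (45101/6)/24 = 4469/9883 + (45101/6)*(1/24) = 4469/9883 + 45101/144 = 446376719/1423152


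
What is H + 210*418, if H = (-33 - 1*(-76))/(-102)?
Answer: 8953517/102 ≈ 87780.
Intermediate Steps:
H = -43/102 (H = (-33 + 76)*(-1/102) = 43*(-1/102) = -43/102 ≈ -0.42157)
H + 210*418 = -43/102 + 210*418 = -43/102 + 87780 = 8953517/102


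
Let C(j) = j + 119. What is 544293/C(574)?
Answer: 60477/77 ≈ 785.42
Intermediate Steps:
C(j) = 119 + j
544293/C(574) = 544293/(119 + 574) = 544293/693 = 544293*(1/693) = 60477/77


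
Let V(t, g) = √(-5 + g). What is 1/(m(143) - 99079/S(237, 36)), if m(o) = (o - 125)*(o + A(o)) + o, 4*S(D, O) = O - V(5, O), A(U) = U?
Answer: -244331/1338782919 + 396316*√31/41502270489 ≈ -0.00012933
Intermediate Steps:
S(D, O) = -√(-5 + O)/4 + O/4 (S(D, O) = (O - √(-5 + O))/4 = -√(-5 + O)/4 + O/4)
m(o) = o + 2*o*(-125 + o) (m(o) = (o - 125)*(o + o) + o = (-125 + o)*(2*o) + o = 2*o*(-125 + o) + o = o + 2*o*(-125 + o))
1/(m(143) - 99079/S(237, 36)) = 1/(143*(-249 + 2*143) - 99079/(-√(-5 + 36)/4 + (¼)*36)) = 1/(143*(-249 + 286) - 99079/(-√31/4 + 9)) = 1/(143*37 - 99079/(9 - √31/4)) = 1/(5291 - 99079/(9 - √31/4))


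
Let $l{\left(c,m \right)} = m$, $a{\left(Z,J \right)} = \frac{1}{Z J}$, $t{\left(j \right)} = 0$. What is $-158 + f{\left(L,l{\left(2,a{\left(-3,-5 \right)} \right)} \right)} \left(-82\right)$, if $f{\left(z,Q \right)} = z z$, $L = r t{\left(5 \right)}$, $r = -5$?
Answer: $-158$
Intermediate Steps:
$a{\left(Z,J \right)} = \frac{1}{J Z}$
$L = 0$ ($L = \left(-5\right) 0 = 0$)
$f{\left(z,Q \right)} = z^{2}$
$-158 + f{\left(L,l{\left(2,a{\left(-3,-5 \right)} \right)} \right)} \left(-82\right) = -158 + 0^{2} \left(-82\right) = -158 + 0 \left(-82\right) = -158 + 0 = -158$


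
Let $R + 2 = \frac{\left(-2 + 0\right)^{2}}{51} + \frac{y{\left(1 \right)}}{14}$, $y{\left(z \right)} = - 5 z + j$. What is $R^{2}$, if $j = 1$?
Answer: $\frac{620944}{127449} \approx 4.8721$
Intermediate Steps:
$y{\left(z \right)} = 1 - 5 z$ ($y{\left(z \right)} = - 5 z + 1 = 1 - 5 z$)
$R = - \frac{788}{357}$ ($R = -2 + \left(\frac{\left(-2 + 0\right)^{2}}{51} + \frac{1 - 5}{14}\right) = -2 + \left(\left(-2\right)^{2} \cdot \frac{1}{51} + \left(1 - 5\right) \frac{1}{14}\right) = -2 + \left(4 \cdot \frac{1}{51} - \frac{2}{7}\right) = -2 + \left(\frac{4}{51} - \frac{2}{7}\right) = -2 - \frac{74}{357} = - \frac{788}{357} \approx -2.2073$)
$R^{2} = \left(- \frac{788}{357}\right)^{2} = \frac{620944}{127449}$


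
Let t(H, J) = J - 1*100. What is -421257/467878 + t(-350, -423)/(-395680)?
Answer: -83219134783/92564983520 ≈ -0.89903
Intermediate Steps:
t(H, J) = -100 + J (t(H, J) = J - 100 = -100 + J)
-421257/467878 + t(-350, -423)/(-395680) = -421257/467878 + (-100 - 423)/(-395680) = -421257*1/467878 - 523*(-1/395680) = -421257/467878 + 523/395680 = -83219134783/92564983520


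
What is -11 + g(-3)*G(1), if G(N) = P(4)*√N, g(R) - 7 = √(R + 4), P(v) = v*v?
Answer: 117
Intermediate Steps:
P(v) = v²
g(R) = 7 + √(4 + R) (g(R) = 7 + √(R + 4) = 7 + √(4 + R))
G(N) = 16*√N (G(N) = 4²*√N = 16*√N)
-11 + g(-3)*G(1) = -11 + (7 + √(4 - 3))*(16*√1) = -11 + (7 + √1)*(16*1) = -11 + (7 + 1)*16 = -11 + 8*16 = -11 + 128 = 117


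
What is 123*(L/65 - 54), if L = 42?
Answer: -426564/65 ≈ -6562.5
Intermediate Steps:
123*(L/65 - 54) = 123*(42/65 - 54) = 123*(-3468/65) = -426564/65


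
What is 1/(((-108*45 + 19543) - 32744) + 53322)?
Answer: 1/35261 ≈ 2.8360e-5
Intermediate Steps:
1/(((-108*45 + 19543) - 32744) + 53322) = 1/(((-4860 + 19543) - 32744) + 53322) = 1/((14683 - 32744) + 53322) = 1/(-18061 + 53322) = 1/35261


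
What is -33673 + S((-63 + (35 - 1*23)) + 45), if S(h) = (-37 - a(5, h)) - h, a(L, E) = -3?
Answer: -33701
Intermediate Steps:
S(h) = -34 - h (S(h) = (-37 - 1*(-3)) - h = (-37 + 3) - h = -34 - h)
-33673 + S((-63 + (35 - 1*23)) + 45) = -33673 + (-34 - ((-63 + (35 - 1*23)) + 45)) = -33673 + (-34 - ((-63 + (35 - 23)) + 45)) = -33673 + (-34 - ((-63 + 12) + 45)) = -33673 + (-34 - (-51 + 45)) = -33673 + (-34 - 1*(-6)) = -33673 + (-34 + 6) = -33673 - 28 = -33701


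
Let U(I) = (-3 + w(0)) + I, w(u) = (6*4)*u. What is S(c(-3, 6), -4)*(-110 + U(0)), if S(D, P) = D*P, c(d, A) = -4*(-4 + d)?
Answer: 12656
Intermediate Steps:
c(d, A) = 16 - 4*d
w(u) = 24*u
U(I) = -3 + I (U(I) = (-3 + 24*0) + I = (-3 + 0) + I = -3 + I)
S(c(-3, 6), -4)*(-110 + U(0)) = ((16 - 4*(-3))*(-4))*(-110 + (-3 + 0)) = ((16 + 12)*(-4))*(-110 - 3) = (28*(-4))*(-113) = -112*(-113) = 12656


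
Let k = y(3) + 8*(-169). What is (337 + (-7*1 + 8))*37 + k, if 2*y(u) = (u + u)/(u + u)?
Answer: 22309/2 ≈ 11155.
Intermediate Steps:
y(u) = 1/2 (y(u) = ((u + u)/(u + u))/2 = ((2*u)/((2*u)))/2 = ((2*u)*(1/(2*u)))/2 = (1/2)*1 = 1/2)
k = -2703/2 (k = 1/2 + 8*(-169) = 1/2 - 1352 = -2703/2 ≈ -1351.5)
(337 + (-7*1 + 8))*37 + k = (337 + (-7*1 + 8))*37 - 2703/2 = (337 + (-7 + 8))*37 - 2703/2 = (337 + 1)*37 - 2703/2 = 338*37 - 2703/2 = 12506 - 2703/2 = 22309/2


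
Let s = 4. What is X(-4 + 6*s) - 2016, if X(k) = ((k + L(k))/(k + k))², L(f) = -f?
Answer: -2016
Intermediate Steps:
X(k) = 0 (X(k) = ((k - k)/(k + k))² = (0/((2*k)))² = (0*(1/(2*k)))² = 0² = 0)
X(-4 + 6*s) - 2016 = 0 - 2016 = -2016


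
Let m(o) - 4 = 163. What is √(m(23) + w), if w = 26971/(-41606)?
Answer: √287964736986/41606 ≈ 12.898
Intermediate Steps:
w = -26971/41606 (w = 26971*(-1/41606) = -26971/41606 ≈ -0.64825)
m(o) = 167 (m(o) = 4 + 163 = 167)
√(m(23) + w) = √(167 - 26971/41606) = √(6921231/41606) = √287964736986/41606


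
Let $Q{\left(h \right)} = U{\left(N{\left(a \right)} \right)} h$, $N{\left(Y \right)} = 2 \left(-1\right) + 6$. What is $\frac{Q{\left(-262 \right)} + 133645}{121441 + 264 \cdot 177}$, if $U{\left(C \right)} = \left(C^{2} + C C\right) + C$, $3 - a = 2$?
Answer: $\frac{124213}{168169} \approx 0.73862$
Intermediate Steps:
$a = 1$ ($a = 3 - 2 = 1$)
$N{\left(Y \right)} = 4$ ($N{\left(Y \right)} = -2 + 6 = 4$)
$U{\left(C \right)} = C + 2 C^{2}$ ($U{\left(C \right)} = \left(C^{2} + C^{2}\right) + C = 2 C^{2} + C = C + 2 C^{2}$)
$Q{\left(h \right)} = 36 h$ ($Q{\left(h \right)} = 4 \left(1 + 2 \cdot 4\right) h = 4 \left(1 + 8\right) h = 4 \cdot 9 h = 36 h$)
$\frac{Q{\left(-262 \right)} + 133645}{121441 + 264 \cdot 177} = \frac{36 \left(-262\right) + 133645}{121441 + 264 \cdot 177} = \frac{-9432 + 133645}{121441 + 46728} = \frac{124213}{168169}$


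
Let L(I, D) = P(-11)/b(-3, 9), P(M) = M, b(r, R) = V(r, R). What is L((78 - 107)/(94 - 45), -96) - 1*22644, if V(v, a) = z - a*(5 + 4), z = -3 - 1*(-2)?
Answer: -1856797/82 ≈ -22644.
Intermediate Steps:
z = -1 (z = -3 + 2 = -1)
V(v, a) = -1 - 9*a (V(v, a) = -1 - a*(5 + 4) = -1 - a*9 = -1 - 9*a)
b(r, R) = -1 - 9*R
L(I, D) = 11/82 (L(I, D) = -11/(-1 - 9*9) = -11/(-1 - 81) = -11/(-82) = -11*(-1/82) = 11/82)
L((78 - 107)/(94 - 45), -96) - 1*22644 = 11/82 - 1*22644 = 11/82 - 22644 = -1856797/82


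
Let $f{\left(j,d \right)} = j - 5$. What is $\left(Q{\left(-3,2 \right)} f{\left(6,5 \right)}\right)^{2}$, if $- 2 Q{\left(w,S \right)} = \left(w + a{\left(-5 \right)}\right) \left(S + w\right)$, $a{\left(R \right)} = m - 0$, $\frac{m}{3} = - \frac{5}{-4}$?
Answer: $\frac{9}{64} \approx 0.14063$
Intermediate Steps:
$m = \frac{15}{4}$ ($m = 3 \left(- \frac{5}{-4}\right) = 3 \left(\left(-5\right) \left(- \frac{1}{4}\right)\right) = 3 \cdot \frac{5}{4} = \frac{15}{4} \approx 3.75$)
$f{\left(j,d \right)} = -5 + j$
$a{\left(R \right)} = \frac{15}{4}$ ($a{\left(R \right)} = \frac{15}{4} - 0 = \frac{15}{4} + 0 = \frac{15}{4}$)
$Q{\left(w,S \right)} = - \frac{\left(\frac{15}{4} + w\right) \left(S + w\right)}{2}$ ($Q{\left(w,S \right)} = - \frac{\left(w + \frac{15}{4}\right) \left(S + w\right)}{2} = - \frac{\left(\frac{15}{4} + w\right) \left(S + w\right)}{2}$)
$\left(Q{\left(-3,2 \right)} f{\left(6,5 \right)}\right)^{2} = \left(\left(\left(- \frac{15}{8}\right) 2 - - \frac{45}{8} - \frac{\left(-3\right)^{2}}{2} - 1 \left(-3\right)\right) \left(-5 + 6\right)\right)^{2} = \left(\left(- \frac{15}{4} + \frac{45}{8} - \frac{9}{2} + 3\right) 1\right)^{2} = \left(\frac{3}{8} \cdot 1\right)^{2} = \left(\frac{3}{8}\right)^{2} = \frac{9}{64}$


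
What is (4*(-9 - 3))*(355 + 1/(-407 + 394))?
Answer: -221472/13 ≈ -17036.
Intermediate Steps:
(4*(-9 - 3))*(355 + 1/(-407 + 394)) = (4*(-12))*(355 + 1/(-13)) = -48*(355 - 1/13) = -48*4614/13 = -221472/13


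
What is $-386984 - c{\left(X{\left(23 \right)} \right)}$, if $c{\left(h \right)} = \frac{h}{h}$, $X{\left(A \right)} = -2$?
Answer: $-386985$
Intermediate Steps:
$c{\left(h \right)} = 1$
$-386984 - c{\left(X{\left(23 \right)} \right)} = -386984 - 1 = -386985$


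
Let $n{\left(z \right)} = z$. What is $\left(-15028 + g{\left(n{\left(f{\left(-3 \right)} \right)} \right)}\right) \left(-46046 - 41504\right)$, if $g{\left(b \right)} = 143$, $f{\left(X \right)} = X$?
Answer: $1303181750$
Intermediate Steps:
$\left(-15028 + g{\left(n{\left(f{\left(-3 \right)} \right)} \right)}\right) \left(-46046 - 41504\right) = \left(-15028 + 143\right) \left(-46046 - 41504\right) = \left(-14885\right) \left(-87550\right) = 1303181750$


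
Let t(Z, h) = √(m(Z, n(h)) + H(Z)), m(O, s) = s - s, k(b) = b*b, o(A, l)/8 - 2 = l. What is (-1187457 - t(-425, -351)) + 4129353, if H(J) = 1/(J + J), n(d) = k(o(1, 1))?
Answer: 2941896 - I*√34/170 ≈ 2.9419e+6 - 0.0343*I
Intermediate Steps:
o(A, l) = 16 + 8*l
k(b) = b²
n(d) = 576 (n(d) = (16 + 8*1)² = (16 + 8)² = 24² = 576)
m(O, s) = 0
H(J) = 1/(2*J)
t(Z, h) = √2*√(1/Z)/2 (t(Z, h) = √(0 + 1/(2*Z)) = √(1/(2*Z)) = √2*√(1/Z)/2)
(-1187457 - t(-425, -351)) + 4129353 = (-1187457 - √2*√(1/(-425))/2) + 4129353 = (-1187457 - √2*√(-1/425)/2) + 4129353 = (-1187457 - √2*I*√17/85/2) + 4129353 = (-1187457 - I*√34/170) + 4129353 = 2941896 - I*√34/170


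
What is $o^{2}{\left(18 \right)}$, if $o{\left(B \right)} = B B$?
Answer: $104976$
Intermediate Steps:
$o{\left(B \right)} = B^{2}$
$o^{2}{\left(18 \right)} = \left(18^{2}\right)^{2} = 324^{2} = 104976$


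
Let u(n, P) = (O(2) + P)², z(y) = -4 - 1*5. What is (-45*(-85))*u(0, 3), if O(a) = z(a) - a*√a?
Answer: 168300 + 91800*√2 ≈ 2.9813e+5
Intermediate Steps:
z(y) = -9 (z(y) = -4 - 5 = -9)
O(a) = -9 - a^(3/2) (O(a) = -9 - a*√a = -9 - a^(3/2))
u(n, P) = (-9 + P - 2*√2)² (u(n, P) = ((-9 - 2^(3/2)) + P)² = ((-9 - 2*√2) + P)² = (-9 + P - 2*√2)²)
(-45*(-85))*u(0, 3) = (-45*(-85))*(9 - 1*3 + 2*√2)² = 3825*(9 - 3 + 2*√2)² = 3825*(6 + 2*√2)²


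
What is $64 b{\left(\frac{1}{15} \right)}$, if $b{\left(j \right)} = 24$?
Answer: $1536$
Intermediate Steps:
$64 b{\left(\frac{1}{15} \right)} = 64 \cdot 24 = 1536$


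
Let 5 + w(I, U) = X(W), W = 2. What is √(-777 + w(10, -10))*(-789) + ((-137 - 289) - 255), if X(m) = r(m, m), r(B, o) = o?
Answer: -681 - 1578*I*√195 ≈ -681.0 - 22036.0*I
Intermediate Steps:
X(m) = m
w(I, U) = -3 (w(I, U) = -5 + 2 = -3)
√(-777 + w(10, -10))*(-789) + ((-137 - 289) - 255) = √(-777 - 3)*(-789) + ((-137 - 289) - 255) = √(-780)*(-789) + (-426 - 255) = (2*I*√195)*(-789) - 681 = -1578*I*√195 - 681 = -681 - 1578*I*√195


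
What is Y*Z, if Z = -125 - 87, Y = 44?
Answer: -9328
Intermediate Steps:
Z = -212
Y*Z = 44*(-212) = -9328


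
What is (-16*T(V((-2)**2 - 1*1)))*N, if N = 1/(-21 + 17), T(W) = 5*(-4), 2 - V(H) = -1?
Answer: -80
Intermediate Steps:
V(H) = 3 (V(H) = 2 - 1*(-1) = 2 + 1 = 3)
T(W) = -20
N = -1/4 (N = 1/(-4) = -1/4 ≈ -0.25000)
(-16*T(V((-2)**2 - 1*1)))*N = -16*(-20)*(-1/4) = 320*(-1/4) = -80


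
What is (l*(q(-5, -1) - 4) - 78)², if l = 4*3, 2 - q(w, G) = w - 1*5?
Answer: 324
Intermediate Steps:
q(w, G) = 7 - w (q(w, G) = 2 - (w - 1*5) = 2 - (w - 5) = 2 - (-5 + w) = 2 + (5 - w) = 7 - w)
l = 12
(l*(q(-5, -1) - 4) - 78)² = (12*((7 - 1*(-5)) - 4) - 78)² = (12*((7 + 5) - 4) - 78)² = (12*(12 - 4) - 78)² = (12*8 - 78)² = (96 - 78)² = 18² = 324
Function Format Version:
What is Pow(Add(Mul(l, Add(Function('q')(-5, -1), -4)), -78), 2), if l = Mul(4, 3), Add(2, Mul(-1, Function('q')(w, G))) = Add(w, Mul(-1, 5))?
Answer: 324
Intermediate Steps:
Function('q')(w, G) = Add(7, Mul(-1, w)) (Function('q')(w, G) = Add(2, Mul(-1, Add(w, Mul(-1, 5)))) = Add(2, Mul(-1, Add(w, -5))) = Add(2, Mul(-1, Add(-5, w))) = Add(2, Add(5, Mul(-1, w))) = Add(7, Mul(-1, w)))
l = 12
Pow(Add(Mul(l, Add(Function('q')(-5, -1), -4)), -78), 2) = Pow(Add(Mul(12, Add(Add(7, Mul(-1, -5)), -4)), -78), 2) = Pow(Add(Mul(12, Add(Add(7, 5), -4)), -78), 2) = Pow(Add(Mul(12, Add(12, -4)), -78), 2) = Pow(Add(Mul(12, 8), -78), 2) = Pow(Add(96, -78), 2) = Pow(18, 2) = 324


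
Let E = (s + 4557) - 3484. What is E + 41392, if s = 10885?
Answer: 53350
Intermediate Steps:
E = 11958 (E = (10885 + 4557) - 3484 = 15442 - 3484 = 11958)
E + 41392 = 11958 + 41392 = 53350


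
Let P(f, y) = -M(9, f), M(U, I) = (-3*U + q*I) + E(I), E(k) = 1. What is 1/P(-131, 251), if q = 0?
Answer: 1/26 ≈ 0.038462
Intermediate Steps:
M(U, I) = 1 - 3*U (M(U, I) = (-3*U + 0*I) + 1 = (-3*U + 0) + 1 = -3*U + 1 = 1 - 3*U)
P(f, y) = 26 (P(f, y) = -(1 - 3*9) = -(1 - 27) = -1*(-26) = 26)
1/P(-131, 251) = 1/26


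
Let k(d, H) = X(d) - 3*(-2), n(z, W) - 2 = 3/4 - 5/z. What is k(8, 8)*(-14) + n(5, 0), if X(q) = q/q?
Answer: -385/4 ≈ -96.250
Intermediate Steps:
X(q) = 1
n(z, W) = 11/4 - 5/z (n(z, W) = 2 + (3/4 - 5/z) = 2 + (3*(¼) - 5/z) = 2 + (¾ - 5/z) = 11/4 - 5/z)
k(d, H) = 7 (k(d, H) = 1 - 3*(-2) = 1 + 6 = 7)
k(8, 8)*(-14) + n(5, 0) = 7*(-14) + (11/4 - 5/5) = -98 + (11/4 - 5*⅕) = -98 + (11/4 - 1) = -98 + 7/4 = -385/4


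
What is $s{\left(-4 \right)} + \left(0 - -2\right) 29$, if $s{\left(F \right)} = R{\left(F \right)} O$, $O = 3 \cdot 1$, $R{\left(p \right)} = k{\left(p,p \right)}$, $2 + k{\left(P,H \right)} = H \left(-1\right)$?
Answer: $64$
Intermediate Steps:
$k{\left(P,H \right)} = -2 - H$ ($k{\left(P,H \right)} = -2 + H \left(-1\right) = -2 - H$)
$R{\left(p \right)} = -2 - p$
$O = 3$
$s{\left(F \right)} = -6 - 3 F$ ($s{\left(F \right)} = \left(-2 - F\right) 3 = -6 - 3 F$)
$s{\left(-4 \right)} + \left(0 - -2\right) 29 = \left(-6 - -12\right) + \left(0 - -2\right) 29 = \left(-6 + 12\right) + \left(0 + 2\right) 29 = 6 + 2 \cdot 29 = 6 + 58 = 64$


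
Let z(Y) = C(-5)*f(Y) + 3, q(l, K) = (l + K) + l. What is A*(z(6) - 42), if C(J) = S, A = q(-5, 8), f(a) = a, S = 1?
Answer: 66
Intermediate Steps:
q(l, K) = K + 2*l (q(l, K) = (K + l) + l = K + 2*l)
A = -2 (A = 8 + 2*(-5) = 8 - 10 = -2)
C(J) = 1
z(Y) = 3 + Y (z(Y) = 1*Y + 3 = Y + 3 = 3 + Y)
A*(z(6) - 42) = -2*((3 + 6) - 42) = -2*(9 - 42) = -2*(-33) = 66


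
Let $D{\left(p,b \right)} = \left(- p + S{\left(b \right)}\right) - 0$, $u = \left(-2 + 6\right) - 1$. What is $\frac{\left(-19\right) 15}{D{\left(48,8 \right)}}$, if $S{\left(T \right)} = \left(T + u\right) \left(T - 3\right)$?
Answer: $- \frac{285}{7} \approx -40.714$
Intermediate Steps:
$u = 3$ ($u = 4 - 1 = 3$)
$S{\left(T \right)} = \left(-3 + T\right) \left(3 + T\right)$ ($S{\left(T \right)} = \left(T + 3\right) \left(T - 3\right) = \left(3 + T\right) \left(-3 + T\right) = \left(-3 + T\right) \left(3 + T\right)$)
$D{\left(p,b \right)} = -9 + b^{2} - p$ ($D{\left(p,b \right)} = \left(- p + \left(-9 + b^{2}\right)\right) - 0 = \left(-9 + b^{2} - p\right) + 0 = -9 + b^{2} - p$)
$\frac{\left(-19\right) 15}{D{\left(48,8 \right)}} = \frac{\left(-19\right) 15}{-9 + 8^{2} - 48} = - \frac{285}{-9 + 64 - 48} = - \frac{285}{7}$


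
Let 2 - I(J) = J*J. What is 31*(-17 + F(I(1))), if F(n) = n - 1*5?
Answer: -651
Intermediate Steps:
I(J) = 2 - J² (I(J) = 2 - J*J = 2 - J²)
F(n) = -5 + n (F(n) = n - 5 = -5 + n)
31*(-17 + F(I(1))) = 31*(-17 + (-5 + (2 - 1*1²))) = 31*(-17 + (-5 + (2 - 1*1))) = 31*(-17 + (-5 + (2 - 1))) = 31*(-17 + (-5 + 1)) = 31*(-17 - 4) = 31*(-21) = -651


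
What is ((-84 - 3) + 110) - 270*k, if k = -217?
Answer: 58613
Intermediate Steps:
((-84 - 3) + 110) - 270*k = ((-84 - 3) + 110) - 270*(-217) = (-87 + 110) + 58590 = 23 + 58590 = 58613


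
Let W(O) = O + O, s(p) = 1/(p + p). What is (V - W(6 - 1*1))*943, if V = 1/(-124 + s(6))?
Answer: -14033726/1487 ≈ -9437.6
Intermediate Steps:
s(p) = 1/(2*p)
W(O) = 2*O
V = -12/1487 (V = 1/(-124 + (½)/6) = 1/(-124 + (½)*(⅙)) = 1/(-124 + 1/12) = 1/(-1487/12) = -12/1487 ≈ -0.0080699)
(V - W(6 - 1*1))*943 = (-12/1487 - 2*(6 - 1*1))*943 = (-12/1487 - 2*(6 - 1))*943 = (-12/1487 - 2*5)*943 = (-12/1487 - 1*10)*943 = (-12/1487 - 10)*943 = -14882/1487*943 = -14033726/1487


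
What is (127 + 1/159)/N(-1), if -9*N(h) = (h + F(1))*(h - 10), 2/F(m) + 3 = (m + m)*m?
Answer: -20194/583 ≈ -34.638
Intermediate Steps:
F(m) = 2/(-3 + 2*m²) (F(m) = 2/(-3 + (m + m)*m) = 2/(-3 + (2*m)*m) = 2/(-3 + 2*m²))
N(h) = -(-10 + h)*(-2 + h)/9 (N(h) = -(h + 2/(-3 + 2*1²))*(h - 10)/9 = -(h + 2/(-3 + 2*1))*(-10 + h)/9 = -(h + 2/(-3 + 2))*(-10 + h)/9 = -(h + 2/(-1))*(-10 + h)/9 = -(h + 2*(-1))*(-10 + h)/9 = -(h - 2)*(-10 + h)/9 = -(-2 + h)*(-10 + h)/9 = -(-10 + h)*(-2 + h)/9)
(127 + 1/159)/N(-1) = (127 + 1/159)/(-20/9 - ⅑*(-1)² + (4/3)*(-1)) = (127 + 1/159)/(-20/9 - ⅑*1 - 4/3) = 20194/(159*(-20/9 - ⅑ - 4/3)) = 20194/(159*(-11/3)) = (20194/159)*(-3/11) = -20194/583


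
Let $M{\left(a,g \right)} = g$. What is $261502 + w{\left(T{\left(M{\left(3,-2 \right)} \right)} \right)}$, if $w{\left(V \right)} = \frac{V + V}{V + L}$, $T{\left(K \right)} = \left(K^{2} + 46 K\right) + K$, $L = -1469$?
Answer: $\frac{407681798}{1559} \approx 2.615 \cdot 10^{5}$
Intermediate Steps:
$T{\left(K \right)} = K^{2} + 47 K$
$w{\left(V \right)} = \frac{2 V}{-1469 + V}$ ($w{\left(V \right)} = \frac{V + V}{V - 1469} = \frac{2 V}{-1469 + V}$)
$261502 + w{\left(T{\left(M{\left(3,-2 \right)} \right)} \right)} = 261502 + \frac{2 \left(- 2 \left(47 - 2\right)\right)}{-1469 - 2 \left(47 - 2\right)} = 261502 + \frac{2 \left(\left(-2\right) 45\right)}{-1469 - 90} = 261502 + 2 \left(-90\right) \frac{1}{-1469 - 90} = 261502 + 2 \left(-90\right) \frac{1}{-1559} = 261502 + 2 \left(-90\right) \left(- \frac{1}{1559}\right) = 261502 + \frac{180}{1559} = \frac{407681798}{1559}$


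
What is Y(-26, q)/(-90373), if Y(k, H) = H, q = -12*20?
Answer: 240/90373 ≈ 0.0026557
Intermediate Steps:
q = -240
Y(-26, q)/(-90373) = -240/(-90373) = -240*(-1/90373) = 240/90373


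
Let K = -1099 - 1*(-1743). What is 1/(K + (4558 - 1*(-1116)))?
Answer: 1/6318 ≈ 0.00015828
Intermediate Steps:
K = 644 (K = -1099 + 1743 = 644)
1/(K + (4558 - 1*(-1116))) = 1/(644 + (4558 - 1*(-1116))) = 1/(644 + (4558 + 1116)) = 1/(644 + 5674) = 1/6318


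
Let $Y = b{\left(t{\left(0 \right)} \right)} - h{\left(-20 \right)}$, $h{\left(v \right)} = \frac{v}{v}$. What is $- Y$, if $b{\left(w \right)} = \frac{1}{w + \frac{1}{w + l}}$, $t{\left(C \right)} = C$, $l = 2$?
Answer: $-1$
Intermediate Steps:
$h{\left(v \right)} = 1$
$b{\left(w \right)} = \frac{1}{w + \frac{1}{2 + w}}$ ($b{\left(w \right)} = \frac{1}{w + \frac{1}{w + 2}} = \frac{1}{w + \frac{1}{2 + w}}$)
$Y = 1$ ($Y = \frac{2 + 0}{1 + 0^{2} + 2 \cdot 0} - 1 = \frac{1}{1 + 0 + 0} \cdot 2 - 1 = 1^{-1} \cdot 2 - 1 = 1 \cdot 2 - 1 = 2 - 1 = 1$)
$- Y = \left(-1\right) 1 = -1$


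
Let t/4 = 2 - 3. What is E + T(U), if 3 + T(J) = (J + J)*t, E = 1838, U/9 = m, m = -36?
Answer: 4427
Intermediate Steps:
U = -324 (U = 9*(-36) = -324)
t = -4 (t = 4*(2 - 3) = 4*(-1) = -4)
T(J) = -3 - 8*J (T(J) = -3 + (J + J)*(-4) = -3 + (2*J)*(-4) = -3 - 8*J)
E + T(U) = 1838 + (-3 - 8*(-324)) = 1838 + (-3 + 2592) = 1838 + 2589 = 4427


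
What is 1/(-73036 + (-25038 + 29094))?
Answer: -1/68980 ≈ -1.4497e-5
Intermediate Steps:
1/(-73036 + (-25038 + 29094)) = 1/(-73036 + 4056) = 1/(-68980) = -1/68980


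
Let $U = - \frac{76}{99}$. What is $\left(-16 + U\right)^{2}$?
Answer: $\frac{2755600}{9801} \approx 281.15$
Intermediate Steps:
$U = - \frac{76}{99}$ ($U = \left(-76\right) \frac{1}{99} = - \frac{76}{99} \approx -0.76768$)
$\left(-16 + U\right)^{2} = \left(-16 - \frac{76}{99}\right)^{2} = \left(- \frac{1660}{99}\right)^{2} = \frac{2755600}{9801}$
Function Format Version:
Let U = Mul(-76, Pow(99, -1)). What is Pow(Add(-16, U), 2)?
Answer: Rational(2755600, 9801) ≈ 281.15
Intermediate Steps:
U = Rational(-76, 99) (U = Mul(-76, Rational(1, 99)) = Rational(-76, 99) ≈ -0.76768)
Pow(Add(-16, U), 2) = Pow(Add(-16, Rational(-76, 99)), 2) = Pow(Rational(-1660, 99), 2) = Rational(2755600, 9801)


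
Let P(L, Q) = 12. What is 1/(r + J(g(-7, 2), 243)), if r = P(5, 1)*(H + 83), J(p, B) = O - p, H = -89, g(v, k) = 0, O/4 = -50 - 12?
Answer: -1/320 ≈ -0.0031250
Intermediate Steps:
O = -248 (O = 4*(-50 - 12) = 4*(-62) = -248)
J(p, B) = -248 - p
r = -72 (r = 12*(-89 + 83) = 12*(-6) = -72)
1/(r + J(g(-7, 2), 243)) = 1/(-72 + (-248 - 1*0)) = 1/(-72 + (-248 + 0)) = 1/(-72 - 248) = 1/(-320) = -1/320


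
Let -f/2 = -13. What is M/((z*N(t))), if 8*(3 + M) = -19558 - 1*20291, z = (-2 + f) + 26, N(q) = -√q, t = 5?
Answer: 39873*√5/2000 ≈ 44.579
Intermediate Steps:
f = 26 (f = -2*(-13) = 26)
z = 50 (z = (-2 + 26) + 26 = 24 + 26 = 50)
M = -39873/8 (M = -3 + (-19558 - 1*20291)/8 = -3 + (-19558 - 20291)/8 = -3 + (⅛)*(-39849) = -3 - 39849/8 = -39873/8 ≈ -4984.1)
M/((z*N(t))) = -39873*(-√5/250)/8 = -(-39873)*√5/2000 = 39873*√5/2000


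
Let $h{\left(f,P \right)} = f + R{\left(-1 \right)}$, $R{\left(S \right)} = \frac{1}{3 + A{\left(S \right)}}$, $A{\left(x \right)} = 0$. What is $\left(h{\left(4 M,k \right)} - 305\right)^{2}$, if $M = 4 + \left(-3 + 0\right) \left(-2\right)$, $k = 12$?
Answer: $\frac{630436}{9} \approx 70049.0$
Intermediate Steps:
$M = 10$ ($M = 4 - -6 = 4 + 6 = 10$)
$R{\left(S \right)} = \frac{1}{3}$ ($R{\left(S \right)} = \frac{1}{3 + 0} = \frac{1}{3}$)
$h{\left(f,P \right)} = \frac{1}{3} + f$ ($h{\left(f,P \right)} = f + \frac{1}{3} = \frac{1}{3} + f$)
$\left(h{\left(4 M,k \right)} - 305\right)^{2} = \left(\left(\frac{1}{3} + 4 \cdot 10\right) - 305\right)^{2} = \left(\left(\frac{1}{3} + 40\right) - 305\right)^{2} = \left(\frac{121}{3} - 305\right)^{2} = \left(- \frac{794}{3}\right)^{2} = \frac{630436}{9}$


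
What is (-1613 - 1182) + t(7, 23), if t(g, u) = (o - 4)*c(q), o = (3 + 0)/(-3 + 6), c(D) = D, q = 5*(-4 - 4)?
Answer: -2675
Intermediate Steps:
q = -40 (q = 5*(-8) = -40)
o = 1 (o = 3/3 = 3*(⅓) = 1)
t(g, u) = 120 (t(g, u) = (1 - 4)*(-40) = -3*(-40) = 120)
(-1613 - 1182) + t(7, 23) = (-1613 - 1182) + 120 = -2795 + 120 = -2675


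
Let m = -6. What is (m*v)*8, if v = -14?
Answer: 672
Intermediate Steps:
(m*v)*8 = -6*(-14)*8 = 84*8 = 672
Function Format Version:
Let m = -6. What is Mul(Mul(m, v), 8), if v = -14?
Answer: 672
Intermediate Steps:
Mul(Mul(m, v), 8) = Mul(Mul(-6, -14), 8) = Mul(84, 8) = 672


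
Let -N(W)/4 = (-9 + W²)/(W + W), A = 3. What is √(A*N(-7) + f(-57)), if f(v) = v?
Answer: I*√1113/7 ≈ 4.766*I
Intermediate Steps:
N(W) = -2*(-9 + W²)/W (N(W) = -4*(-9 + W²)/(W + W) = -4*(-9 + W²)/(2*W) = -4*(-9 + W²)*1/(2*W) = -2*(-9 + W²)/W)
√(A*N(-7) + f(-57)) = √(3*(-2*(-7) + 18/(-7)) - 57) = √(3*(14 + 18*(-⅐)) - 57) = √(3*(14 - 18/7) - 57) = √(3*(80/7) - 57) = √(240/7 - 57) = √(-159/7) = I*√1113/7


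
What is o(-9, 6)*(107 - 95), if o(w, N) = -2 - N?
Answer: -96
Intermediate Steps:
o(-9, 6)*(107 - 95) = (-2 - 1*6)*(107 - 95) = (-2 - 6)*12 = -8*12 = -96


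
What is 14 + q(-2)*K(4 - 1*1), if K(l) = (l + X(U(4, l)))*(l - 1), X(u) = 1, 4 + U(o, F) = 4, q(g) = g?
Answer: -2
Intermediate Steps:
U(o, F) = 0 (U(o, F) = -4 + 4 = 0)
K(l) = (1 + l)*(-1 + l) (K(l) = (l + 1)*(l - 1) = (1 + l)*(-1 + l))
14 + q(-2)*K(4 - 1*1) = 14 - 2*(-1 + (4 - 1*1)²) = 14 - 2*(-1 + (4 - 1)²) = 14 - 2*(-1 + 3²) = 14 - 2*(-1 + 9) = 14 - 2*8 = 14 - 16 = -2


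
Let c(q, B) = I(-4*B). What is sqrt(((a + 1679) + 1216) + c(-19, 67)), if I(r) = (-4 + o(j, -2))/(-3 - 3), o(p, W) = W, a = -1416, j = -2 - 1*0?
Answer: 2*sqrt(370) ≈ 38.471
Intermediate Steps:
j = -2 (j = -2 + 0 = -2)
I(r) = 1 (I(r) = (-4 - 2)/(-3 - 3) = -6/(-6) = -6*(-1/6) = 1)
c(q, B) = 1
sqrt(((a + 1679) + 1216) + c(-19, 67)) = sqrt(((-1416 + 1679) + 1216) + 1) = sqrt((263 + 1216) + 1) = sqrt(1479 + 1) = sqrt(1480) = 2*sqrt(370)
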